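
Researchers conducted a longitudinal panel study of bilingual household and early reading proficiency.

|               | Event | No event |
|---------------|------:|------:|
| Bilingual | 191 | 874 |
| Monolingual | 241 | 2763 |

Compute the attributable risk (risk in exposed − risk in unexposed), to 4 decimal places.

Cells: a = 191, b = 874, c = 241, d = 2763.
Risk in exposed = 191/1065 = 0.179343; risk in unexposed = 241/3004 = 0.080226.
Risk difference = 0.179343 − 0.080226 = 0.099116

0.0991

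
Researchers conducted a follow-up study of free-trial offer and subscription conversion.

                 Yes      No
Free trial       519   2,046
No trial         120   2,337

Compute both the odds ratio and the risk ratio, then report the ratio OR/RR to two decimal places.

1.19

Cells: a = 519, b = 2046, c = 120, d = 2337.
OR = (519·2337)/(2046·120) = 1212903/245520 = 4.94014
Risk in exposed = 519/2565 = 0.20234; risk in unexposed = 120/2457 = 0.04884; RR = 4.14289
OR/RR = 4.94014 / 4.14289 = 1.19244
The outcome is not rare, so the OR lies further from 1 than the RR.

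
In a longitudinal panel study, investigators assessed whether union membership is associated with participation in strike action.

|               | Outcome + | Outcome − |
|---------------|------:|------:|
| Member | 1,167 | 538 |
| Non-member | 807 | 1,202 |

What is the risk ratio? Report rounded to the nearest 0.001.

1.704

Cells: a = 1167, b = 538, c = 807, d = 1202.
Risk in exposed = 1167/1705 = 0.68446; risk in unexposed = 807/2009 = 0.40169.
RR = 0.68446 / 0.40169 = 1.70393
The risk among the exposed is 1.70 times that among the unexposed.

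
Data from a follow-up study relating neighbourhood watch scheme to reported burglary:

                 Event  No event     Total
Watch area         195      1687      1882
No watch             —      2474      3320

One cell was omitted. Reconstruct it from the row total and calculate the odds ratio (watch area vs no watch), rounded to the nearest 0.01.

The missing cell is in the unexposed row: 3320 − 2474 = 846.
So a = 195, b = 1687, c = 846, d = 2474.
OR = (a·d)/(b·c) = (195 × 2474) / (1687 × 846) = 482430 / 1427202 = 0.33803

0.34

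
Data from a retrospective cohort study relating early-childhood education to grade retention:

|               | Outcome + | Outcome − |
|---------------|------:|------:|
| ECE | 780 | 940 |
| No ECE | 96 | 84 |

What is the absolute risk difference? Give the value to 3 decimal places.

Cells: a = 780, b = 940, c = 96, d = 84.
Risk in exposed = 780/1720 = 0.453488; risk in unexposed = 96/180 = 0.533333.
Risk difference = 0.453488 − 0.533333 = -0.079845

-0.080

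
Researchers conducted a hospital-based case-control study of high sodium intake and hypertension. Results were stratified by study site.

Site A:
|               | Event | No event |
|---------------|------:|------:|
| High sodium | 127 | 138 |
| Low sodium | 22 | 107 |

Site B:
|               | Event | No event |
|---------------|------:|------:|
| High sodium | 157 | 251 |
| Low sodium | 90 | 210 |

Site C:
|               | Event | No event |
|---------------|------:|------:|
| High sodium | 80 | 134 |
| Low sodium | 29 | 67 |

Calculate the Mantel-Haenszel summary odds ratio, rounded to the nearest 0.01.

OR_MH = Σ(aᵢdᵢ/nᵢ) / Σ(bᵢcᵢ/nᵢ), where nᵢ is the stratum total.
Stratum 1 (Site A): n = 394; a·d/n = 127·107/394 = 34.4898; b·c/n = 138·22/394 = 7.7056
Stratum 2 (Site B): n = 708; a·d/n = 157·210/708 = 46.5678; b·c/n = 251·90/708 = 31.9068
Stratum 3 (Site C): n = 310; a·d/n = 80·67/310 = 17.2903; b·c/n = 134·29/310 = 12.5355
OR_MH = (34.4898 + 46.5678 + 17.2903) / (7.7056 + 31.9068 + 12.5355) = 98.3480 / 52.1478 = 1.88594

1.89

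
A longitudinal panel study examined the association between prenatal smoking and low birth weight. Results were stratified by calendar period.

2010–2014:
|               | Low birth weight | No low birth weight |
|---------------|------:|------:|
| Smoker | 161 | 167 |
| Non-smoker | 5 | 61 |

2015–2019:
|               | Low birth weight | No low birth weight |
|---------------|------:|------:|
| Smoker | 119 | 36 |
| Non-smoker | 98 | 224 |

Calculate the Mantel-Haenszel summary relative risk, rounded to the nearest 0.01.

RR_MH = Σ(aᵢ·n₀ᵢ/nᵢ) / Σ(cᵢ·n₁ᵢ/nᵢ), with n₁ᵢ = aᵢ+bᵢ (exposed), n₀ᵢ = cᵢ+dᵢ (unexposed), nᵢ = n₁ᵢ+n₀ᵢ.
Stratum 1 (2010–2014): n₁ = 328, n₀ = 66, n = 394; a·n₀/n = 161·66/394 = 26.9695; c·n₁/n = 5·328/394 = 4.1624
Stratum 2 (2015–2019): n₁ = 155, n₀ = 322, n = 477; a·n₀/n = 119·322/477 = 80.3312; c·n₁/n = 98·155/477 = 31.8449
RR_MH = (26.9695 + 80.3312) / (4.1624 + 31.8449) = 107.3008 / 36.0073 = 2.97997

2.98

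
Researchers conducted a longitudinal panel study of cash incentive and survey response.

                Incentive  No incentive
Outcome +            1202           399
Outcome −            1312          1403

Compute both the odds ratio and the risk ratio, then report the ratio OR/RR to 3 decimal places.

Reading the table with exposure as columns: a = 1202 (Incentive, case), b = 1312 (Incentive, non-case), c = 399 (No incentive, case), d = 1403.
OR = (1202·1403)/(1312·399) = 1686406/523488 = 3.22148
Risk in exposed = 1202/2514 = 0.47812; risk in unexposed = 399/1802 = 0.22142; RR = 2.15934
OR/RR = 3.22148 / 2.15934 = 1.49188
The outcome is not rare, so the OR lies further from 1 than the RR.

1.492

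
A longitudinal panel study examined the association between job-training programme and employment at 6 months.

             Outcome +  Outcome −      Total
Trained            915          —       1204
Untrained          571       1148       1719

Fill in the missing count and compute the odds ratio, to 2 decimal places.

6.37

The missing cell is in the exposed row: 1204 − 915 = 289.
So a = 915, b = 289, c = 571, d = 1148.
OR = (a·d)/(b·c) = (915 × 1148) / (289 × 571) = 1050420 / 165019 = 6.36545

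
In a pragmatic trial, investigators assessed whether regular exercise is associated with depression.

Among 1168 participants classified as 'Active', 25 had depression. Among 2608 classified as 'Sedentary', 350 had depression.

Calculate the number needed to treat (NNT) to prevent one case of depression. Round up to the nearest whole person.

Risk in treated group = 25/1168 = 0.02140; risk in control = 350/2608 = 0.13420.
Absolute risk reduction = 0.13420 − 0.02140 = 0.11280
NNT = 1 / ARR = 1 / 0.11280 = 8.865 → round up → 9

9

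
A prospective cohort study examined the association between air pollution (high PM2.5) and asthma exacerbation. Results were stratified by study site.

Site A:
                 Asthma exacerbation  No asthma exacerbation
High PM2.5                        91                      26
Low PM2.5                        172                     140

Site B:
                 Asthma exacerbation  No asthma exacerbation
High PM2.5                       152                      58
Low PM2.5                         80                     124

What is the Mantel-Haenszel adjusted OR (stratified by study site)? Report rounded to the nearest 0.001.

3.477

OR_MH = Σ(aᵢdᵢ/nᵢ) / Σ(bᵢcᵢ/nᵢ), where nᵢ is the stratum total.
Stratum 1 (Site A): n = 429; a·d/n = 91·140/429 = 29.6970; b·c/n = 26·172/429 = 10.4242
Stratum 2 (Site B): n = 414; a·d/n = 152·124/414 = 45.5266; b·c/n = 58·80/414 = 11.2077
OR_MH = (29.6970 + 45.5266) / (10.4242 + 11.2077) = 75.2235 / 21.6320 = 3.47742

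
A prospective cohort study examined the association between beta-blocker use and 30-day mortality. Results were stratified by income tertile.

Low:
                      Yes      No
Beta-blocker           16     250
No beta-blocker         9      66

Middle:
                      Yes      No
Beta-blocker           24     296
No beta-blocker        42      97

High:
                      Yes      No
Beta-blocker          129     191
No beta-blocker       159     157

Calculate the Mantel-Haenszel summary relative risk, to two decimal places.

RR_MH = Σ(aᵢ·n₀ᵢ/nᵢ) / Σ(cᵢ·n₁ᵢ/nᵢ), with n₁ᵢ = aᵢ+bᵢ (exposed), n₀ᵢ = cᵢ+dᵢ (unexposed), nᵢ = n₁ᵢ+n₀ᵢ.
Stratum 1 (Low): n₁ = 266, n₀ = 75, n = 341; a·n₀/n = 16·75/341 = 3.5191; c·n₁/n = 9·266/341 = 7.0205
Stratum 2 (Middle): n₁ = 320, n₀ = 139, n = 459; a·n₀/n = 24·139/459 = 7.2680; c·n₁/n = 42·320/459 = 29.2810
Stratum 3 (High): n₁ = 320, n₀ = 316, n = 636; a·n₀/n = 129·316/636 = 64.0943; c·n₁/n = 159·320/636 = 80.0000
RR_MH = (3.5191 + 7.2680 + 64.0943) / (7.0205 + 29.2810 + 80.0000) = 74.8814 / 116.3016 = 0.64386

0.64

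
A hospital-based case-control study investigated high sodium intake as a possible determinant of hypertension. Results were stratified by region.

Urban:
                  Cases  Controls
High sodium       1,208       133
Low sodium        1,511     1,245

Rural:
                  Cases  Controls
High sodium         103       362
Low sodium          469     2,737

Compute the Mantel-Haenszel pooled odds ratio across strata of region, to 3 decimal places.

OR_MH = Σ(aᵢdᵢ/nᵢ) / Σ(bᵢcᵢ/nᵢ), where nᵢ is the stratum total.
Stratum 1 (Urban): n = 4097; a·d/n = 1208·1245/4097 = 367.0881; b·c/n = 133·1511/4097 = 49.0513
Stratum 2 (Rural): n = 3671; a·d/n = 103·2737/3671 = 76.7941; b·c/n = 362·469/3671 = 46.2484
OR_MH = (367.0881 + 76.7941) / (49.0513 + 46.2484) = 443.8822 / 95.2997 = 4.65775

4.658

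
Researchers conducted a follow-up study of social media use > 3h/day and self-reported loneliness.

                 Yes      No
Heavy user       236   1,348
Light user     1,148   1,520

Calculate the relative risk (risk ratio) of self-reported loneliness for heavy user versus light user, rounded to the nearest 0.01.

0.35

Cells: a = 236, b = 1348, c = 1148, d = 1520.
Risk in exposed = 236/1584 = 0.14899; risk in unexposed = 1148/2668 = 0.43028.
RR = 0.14899 / 0.43028 = 0.34626
The risk is 65% lower among the exposed than among the unexposed.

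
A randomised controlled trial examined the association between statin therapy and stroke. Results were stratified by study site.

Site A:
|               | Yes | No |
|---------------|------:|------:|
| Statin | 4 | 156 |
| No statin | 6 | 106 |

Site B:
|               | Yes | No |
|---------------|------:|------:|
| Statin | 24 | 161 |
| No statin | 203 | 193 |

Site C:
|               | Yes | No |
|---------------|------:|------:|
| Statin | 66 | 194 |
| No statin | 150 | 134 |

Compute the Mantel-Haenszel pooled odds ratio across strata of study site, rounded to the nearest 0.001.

OR_MH = Σ(aᵢdᵢ/nᵢ) / Σ(bᵢcᵢ/nᵢ), where nᵢ is the stratum total.
Stratum 1 (Site A): n = 272; a·d/n = 4·106/272 = 1.5588; b·c/n = 156·6/272 = 3.4412
Stratum 2 (Site B): n = 581; a·d/n = 24·193/581 = 7.9725; b·c/n = 161·203/581 = 56.2530
Stratum 3 (Site C): n = 544; a·d/n = 66·134/544 = 16.2574; b·c/n = 194·150/544 = 53.4926
OR_MH = (1.5588 + 7.9725 + 16.2574) / (3.4412 + 56.2530 + 53.4926) = 25.7886 / 113.1868 = 0.22784

0.228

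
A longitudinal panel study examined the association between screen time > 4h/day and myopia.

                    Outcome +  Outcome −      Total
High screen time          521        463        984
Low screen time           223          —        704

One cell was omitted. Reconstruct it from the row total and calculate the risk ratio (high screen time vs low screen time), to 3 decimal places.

The missing cell is in the unexposed row: 704 − 223 = 481.
So a = 521, b = 463, c = 223, d = 481.
RR = [a/(a+b)] / [c/(c+d)] = (521/984) / (223/704) = 0.52947/0.31676 = 1.67152

1.672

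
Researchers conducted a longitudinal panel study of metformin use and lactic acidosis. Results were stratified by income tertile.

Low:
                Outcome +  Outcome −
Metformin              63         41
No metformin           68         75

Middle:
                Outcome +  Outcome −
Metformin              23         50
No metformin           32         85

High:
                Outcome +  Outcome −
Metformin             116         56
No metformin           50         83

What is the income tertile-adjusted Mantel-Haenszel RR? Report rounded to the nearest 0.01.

1.46

RR_MH = Σ(aᵢ·n₀ᵢ/nᵢ) / Σ(cᵢ·n₁ᵢ/nᵢ), with n₁ᵢ = aᵢ+bᵢ (exposed), n₀ᵢ = cᵢ+dᵢ (unexposed), nᵢ = n₁ᵢ+n₀ᵢ.
Stratum 1 (Low): n₁ = 104, n₀ = 143, n = 247; a·n₀/n = 63·143/247 = 36.4737; c·n₁/n = 68·104/247 = 28.6316
Stratum 2 (Middle): n₁ = 73, n₀ = 117, n = 190; a·n₀/n = 23·117/190 = 14.1632; c·n₁/n = 32·73/190 = 12.2947
Stratum 3 (High): n₁ = 172, n₀ = 133, n = 305; a·n₀/n = 116·133/305 = 50.5836; c·n₁/n = 50·172/305 = 28.1967
RR_MH = (36.4737 + 14.1632 + 50.5836) / (28.6316 + 12.2947 + 28.1967) = 101.2204 / 69.1230 = 1.46435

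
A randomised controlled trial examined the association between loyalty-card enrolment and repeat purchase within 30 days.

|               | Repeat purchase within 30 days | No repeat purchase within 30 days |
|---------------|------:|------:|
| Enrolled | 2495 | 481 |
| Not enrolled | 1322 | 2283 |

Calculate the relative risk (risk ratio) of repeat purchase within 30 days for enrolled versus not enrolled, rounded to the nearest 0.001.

2.286

Cells: a = 2495, b = 481, c = 1322, d = 2283.
Risk in exposed = 2495/2976 = 0.83837; risk in unexposed = 1322/3605 = 0.36671.
RR = 0.83837 / 0.36671 = 2.28619
The risk among the exposed is 2.29 times that among the unexposed.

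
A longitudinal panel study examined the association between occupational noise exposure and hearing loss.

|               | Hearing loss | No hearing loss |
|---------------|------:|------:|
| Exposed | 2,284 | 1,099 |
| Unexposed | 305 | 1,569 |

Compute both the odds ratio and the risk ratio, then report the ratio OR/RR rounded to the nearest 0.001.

2.577

Cells: a = 2284, b = 1099, c = 305, d = 1569.
OR = (2284·1569)/(1099·305) = 3583596/335195 = 10.69108
Risk in exposed = 2284/3383 = 0.67514; risk in unexposed = 305/1874 = 0.16275; RR = 4.14824
OR/RR = 10.69108 / 4.14824 = 2.57726
The outcome is not rare, so the OR lies further from 1 than the RR.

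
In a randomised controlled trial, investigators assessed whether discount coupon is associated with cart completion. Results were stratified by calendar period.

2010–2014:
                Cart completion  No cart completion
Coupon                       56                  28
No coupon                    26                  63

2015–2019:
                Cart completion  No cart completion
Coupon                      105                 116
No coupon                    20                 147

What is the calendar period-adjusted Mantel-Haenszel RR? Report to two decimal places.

RR_MH = Σ(aᵢ·n₀ᵢ/nᵢ) / Σ(cᵢ·n₁ᵢ/nᵢ), with n₁ᵢ = aᵢ+bᵢ (exposed), n₀ᵢ = cᵢ+dᵢ (unexposed), nᵢ = n₁ᵢ+n₀ᵢ.
Stratum 1 (2010–2014): n₁ = 84, n₀ = 89, n = 173; a·n₀/n = 56·89/173 = 28.8092; c·n₁/n = 26·84/173 = 12.6243
Stratum 2 (2015–2019): n₁ = 221, n₀ = 167, n = 388; a·n₀/n = 105·167/388 = 45.1933; c·n₁/n = 20·221/388 = 11.3918
RR_MH = (28.8092 + 45.1933) / (12.6243 + 11.3918) = 74.0025 / 24.0160 = 3.08138

3.08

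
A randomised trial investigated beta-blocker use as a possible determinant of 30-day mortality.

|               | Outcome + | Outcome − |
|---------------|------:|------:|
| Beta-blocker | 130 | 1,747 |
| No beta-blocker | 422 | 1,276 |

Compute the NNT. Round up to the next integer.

6

Risk in treated group = 130/1877 = 0.06926; risk in control = 422/1698 = 0.24853.
Absolute risk reduction = 0.24853 − 0.06926 = 0.17927
NNT = 1 / ARR = 1 / 0.17927 = 5.578 → round up → 6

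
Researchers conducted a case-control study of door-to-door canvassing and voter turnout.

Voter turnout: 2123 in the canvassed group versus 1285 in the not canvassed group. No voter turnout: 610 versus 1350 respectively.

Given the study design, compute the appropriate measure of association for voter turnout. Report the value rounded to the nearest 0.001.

From the description: a = 2123, b = 610, c = 1285, d = 1350.
This is a case-control study: participants were sampled on outcome status, so risks in the source population cannot be estimated directly — relative risk is not valid here. The odds ratio is the appropriate measure.
OR = (a·d)/(b·c) = (2123 × 1350) / (610 × 1285) = 2866050 / 783850 = 3.65638

3.656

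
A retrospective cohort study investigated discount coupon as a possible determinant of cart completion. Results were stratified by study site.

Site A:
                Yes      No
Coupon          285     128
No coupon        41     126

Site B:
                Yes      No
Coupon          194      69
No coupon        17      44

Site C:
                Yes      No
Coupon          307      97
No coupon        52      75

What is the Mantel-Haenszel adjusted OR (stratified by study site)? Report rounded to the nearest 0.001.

OR_MH = Σ(aᵢdᵢ/nᵢ) / Σ(bᵢcᵢ/nᵢ), where nᵢ is the stratum total.
Stratum 1 (Site A): n = 580; a·d/n = 285·126/580 = 61.9138; b·c/n = 128·41/580 = 9.0483
Stratum 2 (Site B): n = 324; a·d/n = 194·44/324 = 26.3457; b·c/n = 69·17/324 = 3.6204
Stratum 3 (Site C): n = 531; a·d/n = 307·75/531 = 43.3616; b·c/n = 97·52/531 = 9.4991
OR_MH = (61.9138 + 26.3457 + 43.3616) / (9.0483 + 3.6204 + 9.4991) = 131.6211 / 22.1677 = 5.93751

5.938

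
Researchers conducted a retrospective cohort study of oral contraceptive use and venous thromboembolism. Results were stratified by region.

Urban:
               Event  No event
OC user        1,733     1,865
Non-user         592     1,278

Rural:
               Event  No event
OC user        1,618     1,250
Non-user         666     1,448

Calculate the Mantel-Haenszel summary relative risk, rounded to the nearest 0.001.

RR_MH = Σ(aᵢ·n₀ᵢ/nᵢ) / Σ(cᵢ·n₁ᵢ/nᵢ), with n₁ᵢ = aᵢ+bᵢ (exposed), n₀ᵢ = cᵢ+dᵢ (unexposed), nᵢ = n₁ᵢ+n₀ᵢ.
Stratum 1 (Urban): n₁ = 3598, n₀ = 1870, n = 5468; a·n₀/n = 1733·1870/5468 = 592.6683; c·n₁/n = 592·3598/5468 = 389.5421
Stratum 2 (Rural): n₁ = 2868, n₀ = 2114, n = 4982; a·n₀/n = 1618·2114/4982 = 686.5620; c·n₁/n = 666·2868/4982 = 383.3978
RR_MH = (592.6683 + 686.5620) / (389.5421 + 383.3978) = 1279.2303 / 772.9399 = 1.65502

1.655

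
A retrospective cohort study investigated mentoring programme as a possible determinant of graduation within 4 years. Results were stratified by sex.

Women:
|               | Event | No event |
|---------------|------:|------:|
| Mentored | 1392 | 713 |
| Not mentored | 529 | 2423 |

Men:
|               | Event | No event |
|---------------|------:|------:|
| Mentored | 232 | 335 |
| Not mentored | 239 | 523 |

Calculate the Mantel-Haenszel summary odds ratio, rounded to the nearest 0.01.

5.62

OR_MH = Σ(aᵢdᵢ/nᵢ) / Σ(bᵢcᵢ/nᵢ), where nᵢ is the stratum total.
Stratum 1 (Women): n = 5057; a·d/n = 1392·2423/5057 = 666.9599; b·c/n = 713·529/5057 = 74.5851
Stratum 2 (Men): n = 1329; a·d/n = 232·523/1329 = 91.2987; b·c/n = 335·239/1329 = 60.2445
OR_MH = (666.9599 + 91.2987) / (74.5851 + 60.2445) = 758.2586 / 134.8297 = 5.62383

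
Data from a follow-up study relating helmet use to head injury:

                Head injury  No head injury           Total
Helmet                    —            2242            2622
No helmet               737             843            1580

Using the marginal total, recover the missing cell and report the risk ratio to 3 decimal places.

0.311

The missing cell is in the exposed row: 2622 − 2242 = 380.
So a = 380, b = 2242, c = 737, d = 843.
RR = [a/(a+b)] / [c/(c+d)] = (380/2622) / (737/1580) = 0.14493/0.46646 = 0.31070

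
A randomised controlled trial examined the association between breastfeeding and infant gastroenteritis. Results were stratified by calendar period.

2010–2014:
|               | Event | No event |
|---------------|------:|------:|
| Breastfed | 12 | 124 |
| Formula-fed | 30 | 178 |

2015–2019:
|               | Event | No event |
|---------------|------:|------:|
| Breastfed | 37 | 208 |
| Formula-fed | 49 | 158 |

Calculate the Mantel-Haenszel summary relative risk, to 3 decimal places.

0.630

RR_MH = Σ(aᵢ·n₀ᵢ/nᵢ) / Σ(cᵢ·n₁ᵢ/nᵢ), with n₁ᵢ = aᵢ+bᵢ (exposed), n₀ᵢ = cᵢ+dᵢ (unexposed), nᵢ = n₁ᵢ+n₀ᵢ.
Stratum 1 (2010–2014): n₁ = 136, n₀ = 208, n = 344; a·n₀/n = 12·208/344 = 7.2558; c·n₁/n = 30·136/344 = 11.8605
Stratum 2 (2015–2019): n₁ = 245, n₀ = 207, n = 452; a·n₀/n = 37·207/452 = 16.9447; c·n₁/n = 49·245/452 = 26.5597
RR_MH = (7.2558 + 16.9447) / (11.8605 + 26.5597) = 24.2005 / 38.4202 = 0.62989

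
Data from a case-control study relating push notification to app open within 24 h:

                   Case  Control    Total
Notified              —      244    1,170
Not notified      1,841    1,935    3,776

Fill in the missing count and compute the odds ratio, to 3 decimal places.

The missing cell is in the exposed row: 1170 − 244 = 926.
So a = 926, b = 244, c = 1841, d = 1935.
OR = (a·d)/(b·c) = (926 × 1935) / (244 × 1841) = 1791810 / 449204 = 3.98886

3.989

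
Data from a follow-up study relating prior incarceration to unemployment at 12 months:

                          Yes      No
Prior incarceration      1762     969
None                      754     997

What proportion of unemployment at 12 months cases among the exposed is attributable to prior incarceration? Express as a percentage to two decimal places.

33.26

Cells: a = 1762, b = 969, c = 754, d = 997.
Risk in exposed = 1762/2731 = 0.64518; risk in unexposed = 754/1751 = 0.43061.
RR = 0.64518/0.43061 = 1.49830
AR% = (RR − 1)/RR × 100 = (1.49830 − 1)/1.49830 × 100 = 33.2577%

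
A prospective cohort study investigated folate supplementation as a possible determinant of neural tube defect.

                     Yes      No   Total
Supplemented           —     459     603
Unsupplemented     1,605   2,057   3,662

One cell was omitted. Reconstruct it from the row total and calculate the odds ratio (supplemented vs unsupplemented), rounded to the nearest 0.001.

0.402

The missing cell is in the exposed row: 603 − 459 = 144.
So a = 144, b = 459, c = 1605, d = 2057.
OR = (a·d)/(b·c) = (144 × 2057) / (459 × 1605) = 296208 / 736695 = 0.40208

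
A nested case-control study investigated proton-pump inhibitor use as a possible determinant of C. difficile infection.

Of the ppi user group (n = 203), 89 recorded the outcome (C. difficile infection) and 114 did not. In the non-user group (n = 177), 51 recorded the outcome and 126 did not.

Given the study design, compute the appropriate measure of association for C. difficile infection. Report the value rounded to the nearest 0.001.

From the description: a = 89, b = 114, c = 51, d = 126.
This is a nested case-control study: participants were sampled on outcome status, so risks in the source population cannot be estimated directly — relative risk is not valid here. The odds ratio is the appropriate measure.
OR = (a·d)/(b·c) = (89 × 126) / (114 × 51) = 11214 / 5814 = 1.92879

1.929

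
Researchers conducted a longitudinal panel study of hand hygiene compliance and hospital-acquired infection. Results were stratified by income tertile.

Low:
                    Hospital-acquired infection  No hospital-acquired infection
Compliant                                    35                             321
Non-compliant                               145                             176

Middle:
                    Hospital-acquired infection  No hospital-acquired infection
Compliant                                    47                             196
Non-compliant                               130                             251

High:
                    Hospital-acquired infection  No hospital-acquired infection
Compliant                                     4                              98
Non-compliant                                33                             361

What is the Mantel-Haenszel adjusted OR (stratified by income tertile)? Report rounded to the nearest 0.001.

0.266

OR_MH = Σ(aᵢdᵢ/nᵢ) / Σ(bᵢcᵢ/nᵢ), where nᵢ is the stratum total.
Stratum 1 (Low): n = 677; a·d/n = 35·176/677 = 9.0990; b·c/n = 321·145/677 = 68.7518
Stratum 2 (Middle): n = 624; a·d/n = 47·251/624 = 18.9054; b·c/n = 196·130/624 = 40.8333
Stratum 3 (High): n = 496; a·d/n = 4·361/496 = 2.9113; b·c/n = 98·33/496 = 6.5202
OR_MH = (9.0990 + 18.9054 + 2.9113) / (68.7518 + 40.8333 + 6.5202) = 30.9157 / 116.1053 = 0.26627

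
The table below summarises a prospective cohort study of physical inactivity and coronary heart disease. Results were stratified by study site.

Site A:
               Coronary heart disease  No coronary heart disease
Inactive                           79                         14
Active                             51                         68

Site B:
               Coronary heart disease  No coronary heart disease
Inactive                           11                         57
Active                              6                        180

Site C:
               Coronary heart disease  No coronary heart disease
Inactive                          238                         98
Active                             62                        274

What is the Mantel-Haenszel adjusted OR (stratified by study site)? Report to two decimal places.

9.46

OR_MH = Σ(aᵢdᵢ/nᵢ) / Σ(bᵢcᵢ/nᵢ), where nᵢ is the stratum total.
Stratum 1 (Site A): n = 212; a·d/n = 79·68/212 = 25.3396; b·c/n = 14·51/212 = 3.3679
Stratum 2 (Site B): n = 254; a·d/n = 11·180/254 = 7.7953; b·c/n = 57·6/254 = 1.3465
Stratum 3 (Site C): n = 672; a·d/n = 238·274/672 = 97.0417; b·c/n = 98·62/672 = 9.0417
OR_MH = (25.3396 + 7.7953 + 97.0417) / (3.3679 + 1.3465 + 9.0417) = 130.1766 / 13.7560 = 9.46322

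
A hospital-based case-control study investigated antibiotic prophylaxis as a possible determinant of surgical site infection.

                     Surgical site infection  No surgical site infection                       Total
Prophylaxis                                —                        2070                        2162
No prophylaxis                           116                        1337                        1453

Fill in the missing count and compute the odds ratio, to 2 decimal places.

The missing cell is in the exposed row: 2162 − 2070 = 92.
So a = 92, b = 2070, c = 116, d = 1337.
OR = (a·d)/(b·c) = (92 × 1337) / (2070 × 116) = 123004 / 240120 = 0.51226

0.51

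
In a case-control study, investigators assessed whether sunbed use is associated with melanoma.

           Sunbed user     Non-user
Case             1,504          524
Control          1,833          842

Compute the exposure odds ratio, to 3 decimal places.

Reading the table with exposure as columns: a = 1504 (Sunbed user, case), b = 1833 (Sunbed user, non-case), c = 524 (Non-user, case), d = 842.
OR = (a·d)/(b·c) = (1504 × 842) / (1833 × 524) = 1266368 / 960492 = 1.31846
The odds of melanoma are about 1.32 times as high in the sunbed user group.

1.318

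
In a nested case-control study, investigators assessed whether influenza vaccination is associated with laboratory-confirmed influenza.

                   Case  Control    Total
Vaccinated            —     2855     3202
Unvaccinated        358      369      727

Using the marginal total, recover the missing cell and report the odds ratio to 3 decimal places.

The missing cell is in the exposed row: 3202 − 2855 = 347.
So a = 347, b = 2855, c = 358, d = 369.
OR = (a·d)/(b·c) = (347 × 369) / (2855 × 358) = 128043 / 1022090 = 0.12528

0.125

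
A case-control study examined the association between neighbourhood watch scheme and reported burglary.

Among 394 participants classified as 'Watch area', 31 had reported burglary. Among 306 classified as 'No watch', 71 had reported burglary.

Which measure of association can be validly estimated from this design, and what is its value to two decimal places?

From the description: a = 31, b = 363, c = 71, d = 235.
This is a case-control study: participants were sampled on outcome status, so risks in the source population cannot be estimated directly — relative risk is not valid here. The odds ratio is the appropriate measure.
OR = (a·d)/(b·c) = (31 × 235) / (363 × 71) = 7285 / 25773 = 0.28266

0.28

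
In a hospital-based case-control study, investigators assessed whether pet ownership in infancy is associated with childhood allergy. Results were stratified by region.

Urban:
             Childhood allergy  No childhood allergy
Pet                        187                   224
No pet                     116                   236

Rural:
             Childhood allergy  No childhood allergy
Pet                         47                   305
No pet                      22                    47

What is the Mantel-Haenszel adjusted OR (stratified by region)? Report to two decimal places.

1.26

OR_MH = Σ(aᵢdᵢ/nᵢ) / Σ(bᵢcᵢ/nᵢ), where nᵢ is the stratum total.
Stratum 1 (Urban): n = 763; a·d/n = 187·236/763 = 57.8401; b·c/n = 224·116/763 = 34.0550
Stratum 2 (Rural): n = 421; a·d/n = 47·47/421 = 5.2470; b·c/n = 305·22/421 = 15.9382
OR_MH = (57.8401 + 5.2470) / (34.0550 + 15.9382) = 63.0871 / 49.9933 = 1.26191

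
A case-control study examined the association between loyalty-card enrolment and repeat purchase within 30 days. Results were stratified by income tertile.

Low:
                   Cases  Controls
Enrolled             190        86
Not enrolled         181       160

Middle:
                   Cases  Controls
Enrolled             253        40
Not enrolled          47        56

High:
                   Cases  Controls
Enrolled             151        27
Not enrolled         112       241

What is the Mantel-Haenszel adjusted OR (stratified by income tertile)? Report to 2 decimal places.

OR_MH = Σ(aᵢdᵢ/nᵢ) / Σ(bᵢcᵢ/nᵢ), where nᵢ is the stratum total.
Stratum 1 (Low): n = 617; a·d/n = 190·160/617 = 49.2707; b·c/n = 86·181/617 = 25.2285
Stratum 2 (Middle): n = 396; a·d/n = 253·56/396 = 35.7778; b·c/n = 40·47/396 = 4.7475
Stratum 3 (High): n = 531; a·d/n = 151·241/531 = 68.5330; b·c/n = 27·112/531 = 5.6949
OR_MH = (49.2707 + 35.7778 + 68.5330) / (25.2285 + 4.7475 + 5.6949) = 153.5814 / 35.6709 = 4.30551

4.31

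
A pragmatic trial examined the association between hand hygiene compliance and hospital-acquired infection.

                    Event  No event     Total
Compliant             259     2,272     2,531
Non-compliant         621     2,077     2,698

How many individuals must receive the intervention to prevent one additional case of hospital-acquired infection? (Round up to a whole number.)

8

Risk in treated group = 259/2531 = 0.10233; risk in control = 621/2698 = 0.23017.
Absolute risk reduction = 0.23017 − 0.10233 = 0.12784
NNT = 1 / ARR = 1 / 0.12784 = 7.822 → round up → 8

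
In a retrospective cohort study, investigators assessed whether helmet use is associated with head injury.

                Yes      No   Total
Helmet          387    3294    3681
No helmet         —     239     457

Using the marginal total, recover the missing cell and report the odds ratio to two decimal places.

The missing cell is in the unexposed row: 457 − 239 = 218.
So a = 387, b = 3294, c = 218, d = 239.
OR = (a·d)/(b·c) = (387 × 239) / (3294 × 218) = 92493 / 718092 = 0.12880

0.13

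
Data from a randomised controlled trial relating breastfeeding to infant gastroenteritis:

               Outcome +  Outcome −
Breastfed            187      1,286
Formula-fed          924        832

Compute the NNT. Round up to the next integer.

3

Risk in treated group = 187/1473 = 0.12695; risk in control = 924/1756 = 0.52620.
Absolute risk reduction = 0.52620 − 0.12695 = 0.39924
NNT = 1 / ARR = 1 / 0.39924 = 2.505 → round up → 3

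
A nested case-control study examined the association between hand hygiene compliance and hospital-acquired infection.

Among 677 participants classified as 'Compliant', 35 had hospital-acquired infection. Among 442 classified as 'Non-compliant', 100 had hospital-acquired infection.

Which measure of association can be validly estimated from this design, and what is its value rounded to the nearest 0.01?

From the description: a = 35, b = 642, c = 100, d = 342.
This is a nested case-control study: participants were sampled on outcome status, so risks in the source population cannot be estimated directly — relative risk is not valid here. The odds ratio is the appropriate measure.
OR = (a·d)/(b·c) = (35 × 342) / (642 × 100) = 11970 / 64200 = 0.18645

0.19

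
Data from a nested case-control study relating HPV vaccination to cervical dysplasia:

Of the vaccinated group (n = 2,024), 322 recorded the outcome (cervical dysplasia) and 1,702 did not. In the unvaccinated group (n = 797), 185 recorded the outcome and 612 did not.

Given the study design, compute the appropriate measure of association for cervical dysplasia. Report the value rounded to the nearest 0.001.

From the description: a = 322, b = 1702, c = 185, d = 612.
This is a nested case-control study: participants were sampled on outcome status, so risks in the source population cannot be estimated directly — relative risk is not valid here. The odds ratio is the appropriate measure.
OR = (a·d)/(b·c) = (322 × 612) / (1702 × 185) = 197064 / 314870 = 0.62586

0.626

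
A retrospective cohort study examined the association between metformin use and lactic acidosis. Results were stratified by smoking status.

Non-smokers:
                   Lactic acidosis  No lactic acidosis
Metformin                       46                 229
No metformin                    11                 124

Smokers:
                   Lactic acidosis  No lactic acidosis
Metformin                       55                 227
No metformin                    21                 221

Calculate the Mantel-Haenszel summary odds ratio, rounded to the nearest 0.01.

OR_MH = Σ(aᵢdᵢ/nᵢ) / Σ(bᵢcᵢ/nᵢ), where nᵢ is the stratum total.
Stratum 1 (Non-smokers): n = 410; a·d/n = 46·124/410 = 13.9122; b·c/n = 229·11/410 = 6.1439
Stratum 2 (Smokers): n = 524; a·d/n = 55·221/524 = 23.1966; b·c/n = 227·21/524 = 9.0973
OR_MH = (13.9122 + 23.1966) / (6.1439 + 9.0973) = 37.1088 / 15.2412 = 2.43476

2.43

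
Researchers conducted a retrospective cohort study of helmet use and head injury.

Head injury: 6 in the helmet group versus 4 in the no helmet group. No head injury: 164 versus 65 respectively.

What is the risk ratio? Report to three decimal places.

From the description: a = 6, b = 164, c = 4, d = 65.
Risk in exposed = 6/170 = 0.03529; risk in unexposed = 4/69 = 0.05797.
RR = 0.03529 / 0.05797 = 0.60882
The risk is 39% lower among the exposed than among the unexposed.

0.609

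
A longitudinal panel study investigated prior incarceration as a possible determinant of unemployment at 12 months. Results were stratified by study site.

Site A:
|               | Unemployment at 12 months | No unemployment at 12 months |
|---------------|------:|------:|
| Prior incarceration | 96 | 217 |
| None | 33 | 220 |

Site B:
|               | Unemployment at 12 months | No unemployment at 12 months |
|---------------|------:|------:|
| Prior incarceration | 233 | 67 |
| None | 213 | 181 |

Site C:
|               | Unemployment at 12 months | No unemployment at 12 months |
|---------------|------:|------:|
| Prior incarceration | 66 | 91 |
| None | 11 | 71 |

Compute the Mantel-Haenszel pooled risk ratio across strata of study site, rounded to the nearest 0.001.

1.683

RR_MH = Σ(aᵢ·n₀ᵢ/nᵢ) / Σ(cᵢ·n₁ᵢ/nᵢ), with n₁ᵢ = aᵢ+bᵢ (exposed), n₀ᵢ = cᵢ+dᵢ (unexposed), nᵢ = n₁ᵢ+n₀ᵢ.
Stratum 1 (Site A): n₁ = 313, n₀ = 253, n = 566; a·n₀/n = 96·253/566 = 42.9117; c·n₁/n = 33·313/566 = 18.2491
Stratum 2 (Site B): n₁ = 300, n₀ = 394, n = 694; a·n₀/n = 233·394/694 = 132.2795; c·n₁/n = 213·300/694 = 92.0749
Stratum 3 (Site C): n₁ = 157, n₀ = 82, n = 239; a·n₀/n = 66·82/239 = 22.6444; c·n₁/n = 11·157/239 = 7.2259
RR_MH = (42.9117 + 132.2795 + 22.6444) / (18.2491 + 92.0749 + 7.2259) = 197.8356 / 117.5500 = 1.68299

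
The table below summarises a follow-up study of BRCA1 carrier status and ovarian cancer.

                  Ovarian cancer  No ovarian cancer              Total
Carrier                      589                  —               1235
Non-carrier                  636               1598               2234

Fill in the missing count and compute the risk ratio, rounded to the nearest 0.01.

The missing cell is in the exposed row: 1235 − 589 = 646.
So a = 589, b = 646, c = 636, d = 1598.
RR = [a/(a+b)] / [c/(c+d)] = (589/1235) / (636/2234) = 0.47692/0.28469 = 1.67523

1.68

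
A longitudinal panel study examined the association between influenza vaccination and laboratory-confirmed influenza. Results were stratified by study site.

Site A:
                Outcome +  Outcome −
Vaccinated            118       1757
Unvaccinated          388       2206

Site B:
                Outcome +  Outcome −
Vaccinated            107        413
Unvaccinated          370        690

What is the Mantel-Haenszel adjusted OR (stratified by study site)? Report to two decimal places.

OR_MH = Σ(aᵢdᵢ/nᵢ) / Σ(bᵢcᵢ/nᵢ), where nᵢ is the stratum total.
Stratum 1 (Site A): n = 4469; a·d/n = 118·2206/4469 = 58.2475; b·c/n = 1757·388/4469 = 152.5433
Stratum 2 (Site B): n = 1580; a·d/n = 107·690/1580 = 46.7278; b·c/n = 413·370/1580 = 96.7152
OR_MH = (58.2475 + 46.7278) / (152.5433 + 96.7152) = 104.9753 / 249.2585 = 0.42115

0.42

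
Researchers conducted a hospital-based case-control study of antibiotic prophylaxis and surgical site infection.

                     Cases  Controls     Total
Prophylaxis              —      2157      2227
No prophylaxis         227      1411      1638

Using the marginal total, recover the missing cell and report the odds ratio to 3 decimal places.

The missing cell is in the exposed row: 2227 − 2157 = 70.
So a = 70, b = 2157, c = 227, d = 1411.
OR = (a·d)/(b·c) = (70 × 1411) / (2157 × 227) = 98770 / 489639 = 0.20172

0.202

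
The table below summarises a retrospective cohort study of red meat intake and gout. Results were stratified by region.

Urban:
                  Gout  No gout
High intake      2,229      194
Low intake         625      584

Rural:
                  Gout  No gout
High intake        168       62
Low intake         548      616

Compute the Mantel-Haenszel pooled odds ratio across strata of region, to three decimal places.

OR_MH = Σ(aᵢdᵢ/nᵢ) / Σ(bᵢcᵢ/nᵢ), where nᵢ is the stratum total.
Stratum 1 (Urban): n = 3632; a·d/n = 2229·584/3632 = 358.4075; b·c/n = 194·625/3632 = 33.3838
Stratum 2 (Rural): n = 1394; a·d/n = 168·616/1394 = 74.2382; b·c/n = 62·548/1394 = 24.3730
OR_MH = (358.4075 + 74.2382) / (33.3838 + 24.3730) = 432.6457 / 57.7568 = 7.49081

7.491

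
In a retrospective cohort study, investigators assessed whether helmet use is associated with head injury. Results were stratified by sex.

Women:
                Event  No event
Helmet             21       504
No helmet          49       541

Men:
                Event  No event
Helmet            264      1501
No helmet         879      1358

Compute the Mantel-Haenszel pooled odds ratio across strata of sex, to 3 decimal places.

OR_MH = Σ(aᵢdᵢ/nᵢ) / Σ(bᵢcᵢ/nᵢ), where nᵢ is the stratum total.
Stratum 1 (Women): n = 1115; a·d/n = 21·541/1115 = 10.1892; b·c/n = 504·49/1115 = 22.1489
Stratum 2 (Men): n = 4002; a·d/n = 264·1358/4002 = 89.5832; b·c/n = 1501·879/4002 = 329.6799
OR_MH = (10.1892 + 89.5832) / (22.1489 + 329.6799) = 99.7724 / 351.8288 = 0.28358

0.284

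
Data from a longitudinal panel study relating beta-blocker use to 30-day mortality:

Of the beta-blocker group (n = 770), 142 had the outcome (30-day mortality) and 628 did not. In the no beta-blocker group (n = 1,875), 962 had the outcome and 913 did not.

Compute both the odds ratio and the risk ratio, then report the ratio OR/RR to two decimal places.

From the description: a = 142, b = 628, c = 962, d = 913.
OR = (142·913)/(628·962) = 129646/604136 = 0.21460
Risk in exposed = 142/770 = 0.18442; risk in unexposed = 962/1875 = 0.51307; RR = 0.35944
OR/RR = 0.21460 / 0.35944 = 0.59704
The outcome is not rare, so the OR lies further from 1 than the RR.

0.60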